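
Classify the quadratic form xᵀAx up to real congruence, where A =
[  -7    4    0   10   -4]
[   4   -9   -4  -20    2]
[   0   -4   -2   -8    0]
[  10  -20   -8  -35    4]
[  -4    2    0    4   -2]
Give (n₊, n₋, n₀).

step 0: pivot -7 → sign −
step 1: pivot -47/7 → sign −
step 2: pivot 18/47 → sign +
step 3: pivot 9 → sign +
step 4: pivot 2/81 → sign +
signature = (3, 2, 0)

Answer: (3, 2, 0)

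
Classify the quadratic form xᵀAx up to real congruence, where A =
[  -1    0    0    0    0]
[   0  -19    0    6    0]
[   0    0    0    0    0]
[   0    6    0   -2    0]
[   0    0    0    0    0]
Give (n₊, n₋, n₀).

step 0: pivot -1 → sign −
step 1: pivot -19 → sign −
step 2: pivot -2/19 → sign −
step 3: row/col 3 already zero → sign 0
step 4: row/col 4 already zero → sign 0
signature = (0, 3, 2)

Answer: (0, 3, 2)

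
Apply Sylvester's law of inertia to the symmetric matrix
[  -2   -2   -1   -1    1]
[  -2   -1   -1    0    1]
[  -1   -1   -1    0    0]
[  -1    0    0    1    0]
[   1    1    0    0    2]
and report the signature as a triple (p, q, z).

step 0: pivot -2 → sign −
step 1: pivot 1 → sign +
step 2: pivot -1/2 → sign −
step 3: pivot 1 → sign +
step 4: pivot 2 → sign +
signature = (3, 2, 0)

Answer: (3, 2, 0)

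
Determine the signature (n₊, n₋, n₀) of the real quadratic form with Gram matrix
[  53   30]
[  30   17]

Answer: (2, 0, 0)

Derivation:
step 0: pivot 53 → sign +
step 1: pivot 1/53 → sign +
signature = (2, 0, 0)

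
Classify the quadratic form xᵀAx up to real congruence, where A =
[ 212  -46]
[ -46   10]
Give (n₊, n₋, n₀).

step 0: pivot 212 → sign +
step 1: pivot 1/53 → sign +
signature = (2, 0, 0)

Answer: (2, 0, 0)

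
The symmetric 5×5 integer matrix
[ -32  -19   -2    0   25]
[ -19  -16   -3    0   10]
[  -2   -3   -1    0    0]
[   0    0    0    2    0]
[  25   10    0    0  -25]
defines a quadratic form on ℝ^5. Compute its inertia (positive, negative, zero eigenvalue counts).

Answer: (1, 3, 1)

Derivation:
step 0: pivot -32 → sign −
step 1: pivot -151/32 → sign −
step 2: pivot -27/151 → sign −
step 3: pivot 2 → sign +
step 4: row/col 4 already zero → sign 0
signature = (1, 3, 1)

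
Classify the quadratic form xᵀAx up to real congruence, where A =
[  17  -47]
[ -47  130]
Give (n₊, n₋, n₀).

Answer: (2, 0, 0)

Derivation:
step 0: pivot 17 → sign +
step 1: pivot 1/17 → sign +
signature = (2, 0, 0)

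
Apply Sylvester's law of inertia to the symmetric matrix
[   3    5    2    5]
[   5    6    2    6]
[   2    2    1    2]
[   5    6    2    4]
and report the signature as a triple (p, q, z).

Answer: (2, 2, 0)

Derivation:
step 0: pivot 3 → sign +
step 1: pivot -7/3 → sign −
step 2: pivot 3/7 → sign +
step 3: pivot -2 → sign −
signature = (2, 2, 0)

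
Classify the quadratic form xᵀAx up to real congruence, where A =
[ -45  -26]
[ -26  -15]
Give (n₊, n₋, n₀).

Answer: (1, 1, 0)

Derivation:
step 0: pivot -45 → sign −
step 1: pivot 1/45 → sign +
signature = (1, 1, 0)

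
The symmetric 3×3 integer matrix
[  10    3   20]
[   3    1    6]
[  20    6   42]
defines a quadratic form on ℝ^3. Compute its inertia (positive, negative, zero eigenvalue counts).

Answer: (3, 0, 0)

Derivation:
step 0: pivot 10 → sign +
step 1: pivot 1/10 → sign +
step 2: pivot 2 → sign +
signature = (3, 0, 0)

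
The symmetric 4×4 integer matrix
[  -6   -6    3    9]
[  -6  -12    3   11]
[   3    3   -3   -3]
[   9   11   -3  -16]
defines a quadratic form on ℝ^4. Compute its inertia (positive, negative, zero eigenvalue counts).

Answer: (0, 4, 0)

Derivation:
step 0: pivot -6 → sign −
step 1: pivot -6 → sign −
step 2: pivot -3/2 → sign −
step 3: pivot -1/3 → sign −
signature = (0, 4, 0)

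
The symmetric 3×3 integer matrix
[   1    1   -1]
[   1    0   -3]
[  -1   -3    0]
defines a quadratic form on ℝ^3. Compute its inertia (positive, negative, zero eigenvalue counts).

Answer: (2, 1, 0)

Derivation:
step 0: pivot 1 → sign +
step 1: pivot -1 → sign −
step 2: pivot 3 → sign +
signature = (2, 1, 0)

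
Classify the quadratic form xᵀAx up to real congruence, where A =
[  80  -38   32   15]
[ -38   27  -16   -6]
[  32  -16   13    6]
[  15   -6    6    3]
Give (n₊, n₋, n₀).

Answer: (3, 1, 0)

Derivation:
step 0: pivot 80 → sign +
step 1: pivot 179/20 → sign +
step 2: pivot 23/179 → sign +
step 3: pivot -3/92 → sign −
signature = (3, 1, 0)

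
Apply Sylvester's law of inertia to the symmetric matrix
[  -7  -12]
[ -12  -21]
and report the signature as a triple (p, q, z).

Answer: (0, 2, 0)

Derivation:
step 0: pivot -7 → sign −
step 1: pivot -3/7 → sign −
signature = (0, 2, 0)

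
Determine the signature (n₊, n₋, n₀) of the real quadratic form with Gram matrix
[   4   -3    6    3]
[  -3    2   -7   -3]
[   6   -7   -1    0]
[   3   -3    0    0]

step 0: pivot 4 → sign +
step 1: pivot -1/4 → sign −
step 2: pivot 15 → sign +
step 3: pivot -3/5 → sign −
signature = (2, 2, 0)

Answer: (2, 2, 0)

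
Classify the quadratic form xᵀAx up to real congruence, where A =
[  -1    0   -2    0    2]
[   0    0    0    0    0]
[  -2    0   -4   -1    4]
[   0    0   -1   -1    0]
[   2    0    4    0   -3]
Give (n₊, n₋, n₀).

step 0: pivot -1 → sign −
step 1: pivot -1 → sign −
step 2: pivot 1 → sign +
step 3: pivot 1 → sign +
step 4: row/col 4 already zero → sign 0
signature = (2, 2, 1)

Answer: (2, 2, 1)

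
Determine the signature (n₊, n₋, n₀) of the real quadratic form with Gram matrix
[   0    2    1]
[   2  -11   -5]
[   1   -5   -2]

step 0: pivot -11 → sign −
step 1: pivot 4/11 → sign +
step 2: pivot 1/4 → sign +
signature = (2, 1, 0)

Answer: (2, 1, 0)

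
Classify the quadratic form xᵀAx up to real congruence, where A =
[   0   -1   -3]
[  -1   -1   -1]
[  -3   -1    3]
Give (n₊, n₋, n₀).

step 0: pivot -1 → sign −
step 1: pivot 1 → sign +
step 2: row/col 2 already zero → sign 0
signature = (1, 1, 1)

Answer: (1, 1, 1)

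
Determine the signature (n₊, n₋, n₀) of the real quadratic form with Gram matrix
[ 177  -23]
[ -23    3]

Answer: (2, 0, 0)

Derivation:
step 0: pivot 177 → sign +
step 1: pivot 2/177 → sign +
signature = (2, 0, 0)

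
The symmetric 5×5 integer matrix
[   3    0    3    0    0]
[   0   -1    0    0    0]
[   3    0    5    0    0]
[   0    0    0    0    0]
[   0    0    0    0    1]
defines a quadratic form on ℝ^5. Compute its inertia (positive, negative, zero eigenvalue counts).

step 0: pivot 3 → sign +
step 1: pivot -1 → sign −
step 2: pivot 2 → sign +
step 3: pivot 1 → sign +
step 4: row/col 4 already zero → sign 0
signature = (3, 1, 1)

Answer: (3, 1, 1)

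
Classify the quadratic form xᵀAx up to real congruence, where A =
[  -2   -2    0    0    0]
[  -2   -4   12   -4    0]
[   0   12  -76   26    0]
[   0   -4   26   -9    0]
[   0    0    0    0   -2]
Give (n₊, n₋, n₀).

step 0: pivot -2 → sign −
step 1: pivot -2 → sign −
step 2: pivot -4 → sign −
step 3: pivot -2 → sign −
step 4: row/col 4 already zero → sign 0
signature = (0, 4, 1)

Answer: (0, 4, 1)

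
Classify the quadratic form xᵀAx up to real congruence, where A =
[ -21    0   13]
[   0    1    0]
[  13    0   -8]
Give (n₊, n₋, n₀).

Answer: (2, 1, 0)

Derivation:
step 0: pivot -21 → sign −
step 1: pivot 1 → sign +
step 2: pivot 1/21 → sign +
signature = (2, 1, 0)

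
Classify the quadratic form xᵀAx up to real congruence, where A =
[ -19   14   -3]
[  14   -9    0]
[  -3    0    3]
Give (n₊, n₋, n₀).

step 0: pivot -19 → sign −
step 1: pivot 25/19 → sign +
step 2: pivot -6/25 → sign −
signature = (1, 2, 0)

Answer: (1, 2, 0)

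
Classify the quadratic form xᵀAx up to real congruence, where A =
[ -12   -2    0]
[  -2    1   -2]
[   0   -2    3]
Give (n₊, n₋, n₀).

Answer: (1, 1, 1)

Derivation:
step 0: pivot -12 → sign −
step 1: pivot 4/3 → sign +
step 2: row/col 2 already zero → sign 0
signature = (1, 1, 1)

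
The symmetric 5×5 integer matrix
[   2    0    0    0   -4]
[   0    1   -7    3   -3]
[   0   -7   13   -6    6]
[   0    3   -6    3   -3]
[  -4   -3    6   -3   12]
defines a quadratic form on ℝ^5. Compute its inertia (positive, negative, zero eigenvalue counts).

step 0: pivot 2 → sign +
step 1: pivot 1 → sign +
step 2: pivot -36 → sign −
step 3: pivot 1/4 → sign +
step 4: pivot 1 → sign +
signature = (4, 1, 0)

Answer: (4, 1, 0)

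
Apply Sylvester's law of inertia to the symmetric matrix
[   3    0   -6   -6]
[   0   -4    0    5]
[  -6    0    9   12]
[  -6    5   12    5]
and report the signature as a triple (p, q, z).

Answer: (1, 3, 0)

Derivation:
step 0: pivot 3 → sign +
step 1: pivot -4 → sign −
step 2: pivot -3 → sign −
step 3: pivot -3/4 → sign −
signature = (1, 3, 0)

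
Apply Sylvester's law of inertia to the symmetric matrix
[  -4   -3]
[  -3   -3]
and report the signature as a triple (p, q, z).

Answer: (0, 2, 0)

Derivation:
step 0: pivot -4 → sign −
step 1: pivot -3/4 → sign −
signature = (0, 2, 0)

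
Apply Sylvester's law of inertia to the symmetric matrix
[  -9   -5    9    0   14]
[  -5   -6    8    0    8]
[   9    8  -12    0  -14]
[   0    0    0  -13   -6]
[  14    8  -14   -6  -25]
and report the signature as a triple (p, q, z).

step 0: pivot -9 → sign −
step 1: pivot -29/9 → sign −
step 2: pivot -6/29 → sign −
step 3: pivot -13 → sign −
step 4: pivot -3/13 → sign −
signature = (0, 5, 0)

Answer: (0, 5, 0)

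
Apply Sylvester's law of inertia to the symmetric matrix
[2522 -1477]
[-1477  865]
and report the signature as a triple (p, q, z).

Answer: (2, 0, 0)

Derivation:
step 0: pivot 2522 → sign +
step 1: pivot 1/2522 → sign +
signature = (2, 0, 0)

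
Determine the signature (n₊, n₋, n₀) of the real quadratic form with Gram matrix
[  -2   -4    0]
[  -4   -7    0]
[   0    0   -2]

Answer: (1, 2, 0)

Derivation:
step 0: pivot -2 → sign −
step 1: pivot 1 → sign +
step 2: pivot -2 → sign −
signature = (1, 2, 0)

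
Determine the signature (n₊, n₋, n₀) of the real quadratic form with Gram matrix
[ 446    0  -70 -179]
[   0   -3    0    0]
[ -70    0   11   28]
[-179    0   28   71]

Answer: (2, 2, 0)

Derivation:
step 0: pivot 446 → sign +
step 1: pivot -3 → sign −
step 2: pivot 3/223 → sign +
step 3: pivot -3/2 → sign −
signature = (2, 2, 0)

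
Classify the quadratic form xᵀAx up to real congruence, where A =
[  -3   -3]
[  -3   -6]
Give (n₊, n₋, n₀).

step 0: pivot -3 → sign −
step 1: pivot -3 → sign −
signature = (0, 2, 0)

Answer: (0, 2, 0)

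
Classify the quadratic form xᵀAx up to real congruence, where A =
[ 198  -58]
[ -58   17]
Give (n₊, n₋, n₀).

step 0: pivot 198 → sign +
step 1: pivot 1/99 → sign +
signature = (2, 0, 0)

Answer: (2, 0, 0)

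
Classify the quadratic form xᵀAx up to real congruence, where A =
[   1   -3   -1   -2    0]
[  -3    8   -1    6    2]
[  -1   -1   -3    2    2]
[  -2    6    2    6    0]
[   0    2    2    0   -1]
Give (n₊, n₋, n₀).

step 0: pivot 1 → sign +
step 1: pivot -1 → sign −
step 2: pivot 12 → sign +
step 3: pivot 2 → sign +
step 4: row/col 4 already zero → sign 0
signature = (3, 1, 1)

Answer: (3, 1, 1)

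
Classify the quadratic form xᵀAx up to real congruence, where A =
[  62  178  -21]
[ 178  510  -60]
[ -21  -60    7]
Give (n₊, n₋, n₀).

Answer: (1, 2, 0)

Derivation:
step 0: pivot 62 → sign +
step 1: pivot -32/31 → sign −
step 2: pivot -1/32 → sign −
signature = (1, 2, 0)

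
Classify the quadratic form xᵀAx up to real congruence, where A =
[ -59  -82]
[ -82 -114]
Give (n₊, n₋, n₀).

step 0: pivot -59 → sign −
step 1: pivot -2/59 → sign −
signature = (0, 2, 0)

Answer: (0, 2, 0)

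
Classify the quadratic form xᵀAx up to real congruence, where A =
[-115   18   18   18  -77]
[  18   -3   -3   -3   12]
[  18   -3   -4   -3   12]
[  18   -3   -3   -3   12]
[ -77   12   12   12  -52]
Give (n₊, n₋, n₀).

Answer: (0, 4, 1)

Derivation:
step 0: pivot -115 → sign −
step 1: pivot -21/115 → sign −
step 2: pivot -1 → sign −
step 3: pivot -3/7 → sign −
step 4: row/col 4 already zero → sign 0
signature = (0, 4, 1)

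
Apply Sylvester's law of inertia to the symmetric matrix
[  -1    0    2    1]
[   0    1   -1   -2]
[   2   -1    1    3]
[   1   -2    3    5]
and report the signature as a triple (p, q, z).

Answer: (2, 2, 0)

Derivation:
step 0: pivot -1 → sign −
step 1: pivot 1 → sign +
step 2: pivot 4 → sign +
step 3: pivot -1/4 → sign −
signature = (2, 2, 0)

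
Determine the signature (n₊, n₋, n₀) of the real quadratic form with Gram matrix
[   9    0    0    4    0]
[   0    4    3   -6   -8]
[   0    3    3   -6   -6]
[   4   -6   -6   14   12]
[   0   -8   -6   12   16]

Answer: (4, 0, 1)

Derivation:
step 0: pivot 9 → sign +
step 1: pivot 4 → sign +
step 2: pivot 3/4 → sign +
step 3: pivot 2/9 → sign +
step 4: row/col 4 already zero → sign 0
signature = (4, 0, 1)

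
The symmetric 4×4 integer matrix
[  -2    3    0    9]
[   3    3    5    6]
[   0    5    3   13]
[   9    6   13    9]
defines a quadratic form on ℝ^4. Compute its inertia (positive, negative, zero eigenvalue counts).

step 0: pivot -2 → sign −
step 1: pivot 15/2 → sign +
step 2: pivot -1/3 → sign −
step 3: pivot -6/5 → sign −
signature = (1, 3, 0)

Answer: (1, 3, 0)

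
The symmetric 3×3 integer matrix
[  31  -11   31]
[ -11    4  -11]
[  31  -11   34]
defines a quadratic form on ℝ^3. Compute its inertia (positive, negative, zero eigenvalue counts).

Answer: (3, 0, 0)

Derivation:
step 0: pivot 31 → sign +
step 1: pivot 3/31 → sign +
step 2: pivot 3 → sign +
signature = (3, 0, 0)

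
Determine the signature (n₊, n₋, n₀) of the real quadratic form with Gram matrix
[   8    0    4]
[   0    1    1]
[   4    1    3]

step 0: pivot 8 → sign +
step 1: pivot 1 → sign +
step 2: row/col 2 already zero → sign 0
signature = (2, 0, 1)

Answer: (2, 0, 1)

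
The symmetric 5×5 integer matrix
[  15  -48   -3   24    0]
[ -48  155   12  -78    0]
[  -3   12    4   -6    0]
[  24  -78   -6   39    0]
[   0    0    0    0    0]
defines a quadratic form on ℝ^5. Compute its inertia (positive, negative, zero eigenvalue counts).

Answer: (3, 1, 1)

Derivation:
step 0: pivot 15 → sign +
step 1: pivot 7/5 → sign +
step 2: pivot -5/7 → sign −
step 3: pivot 3/5 → sign +
step 4: row/col 4 already zero → sign 0
signature = (3, 1, 1)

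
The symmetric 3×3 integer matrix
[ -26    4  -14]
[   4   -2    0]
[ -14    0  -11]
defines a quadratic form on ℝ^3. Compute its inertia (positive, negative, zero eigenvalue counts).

Answer: (0, 3, 0)

Derivation:
step 0: pivot -26 → sign −
step 1: pivot -18/13 → sign −
step 2: pivot -1/9 → sign −
signature = (0, 3, 0)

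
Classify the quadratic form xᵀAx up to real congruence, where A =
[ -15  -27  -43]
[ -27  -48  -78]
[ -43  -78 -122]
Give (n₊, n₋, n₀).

step 0: pivot -15 → sign −
step 1: pivot 3/5 → sign +
step 2: pivot 2/3 → sign +
signature = (2, 1, 0)

Answer: (2, 1, 0)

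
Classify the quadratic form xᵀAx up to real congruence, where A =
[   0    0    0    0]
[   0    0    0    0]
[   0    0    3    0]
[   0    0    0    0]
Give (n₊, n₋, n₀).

Answer: (1, 0, 3)

Derivation:
step 0: pivot 3 → sign +
step 1: row/col 1 already zero → sign 0
step 2: row/col 2 already zero → sign 0
step 3: row/col 3 already zero → sign 0
signature = (1, 0, 3)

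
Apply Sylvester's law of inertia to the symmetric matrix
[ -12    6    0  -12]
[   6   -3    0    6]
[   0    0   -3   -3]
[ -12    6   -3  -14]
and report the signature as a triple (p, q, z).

step 0: pivot -12 → sign −
step 1: pivot -3 → sign −
step 2: pivot 1 → sign +
step 3: row/col 3 already zero → sign 0
signature = (1, 2, 1)

Answer: (1, 2, 1)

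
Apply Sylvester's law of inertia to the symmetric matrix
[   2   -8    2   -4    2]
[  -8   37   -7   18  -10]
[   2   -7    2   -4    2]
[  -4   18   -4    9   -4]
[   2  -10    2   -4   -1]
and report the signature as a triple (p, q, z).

Answer: (3, 2, 0)

Derivation:
step 0: pivot 2 → sign +
step 1: pivot 5 → sign +
step 2: pivot -1/5 → sign −
step 3: pivot 1 → sign +
step 4: pivot -3 → sign −
signature = (3, 2, 0)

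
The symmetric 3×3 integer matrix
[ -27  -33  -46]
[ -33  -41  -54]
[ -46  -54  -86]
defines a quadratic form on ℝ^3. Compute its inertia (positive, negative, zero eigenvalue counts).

Answer: (0, 3, 0)

Derivation:
step 0: pivot -27 → sign −
step 1: pivot -2/3 → sign −
step 2: pivot -2/9 → sign −
signature = (0, 3, 0)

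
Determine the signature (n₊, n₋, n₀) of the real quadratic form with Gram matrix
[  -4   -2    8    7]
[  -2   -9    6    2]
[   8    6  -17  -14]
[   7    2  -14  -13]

step 0: pivot -4 → sign −
step 1: pivot -8 → sign −
step 2: pivot -1/2 → sign −
step 3: pivot -3/16 → sign −
signature = (0, 4, 0)

Answer: (0, 4, 0)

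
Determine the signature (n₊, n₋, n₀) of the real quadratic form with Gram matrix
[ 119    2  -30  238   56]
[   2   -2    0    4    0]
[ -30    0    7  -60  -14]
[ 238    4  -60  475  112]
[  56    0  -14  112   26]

Answer: (2, 3, 0)

Derivation:
step 0: pivot 119 → sign +
step 1: pivot -242/119 → sign −
step 2: pivot -53/121 → sign −
step 3: pivot -1 → sign −
step 4: pivot 6/53 → sign +
signature = (2, 3, 0)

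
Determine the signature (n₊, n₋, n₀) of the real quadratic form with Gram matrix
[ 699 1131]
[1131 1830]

step 0: pivot 699 → sign +
step 1: pivot 3/233 → sign +
signature = (2, 0, 0)

Answer: (2, 0, 0)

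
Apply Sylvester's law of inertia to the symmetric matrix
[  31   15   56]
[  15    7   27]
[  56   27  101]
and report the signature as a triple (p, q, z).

Answer: (1, 2, 0)

Derivation:
step 0: pivot 31 → sign +
step 1: pivot -8/31 → sign −
step 2: pivot -1/8 → sign −
signature = (1, 2, 0)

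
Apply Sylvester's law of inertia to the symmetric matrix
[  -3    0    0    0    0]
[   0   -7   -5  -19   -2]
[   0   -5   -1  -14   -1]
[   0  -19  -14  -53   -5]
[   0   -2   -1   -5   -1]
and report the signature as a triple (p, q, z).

Answer: (1, 4, 0)

Derivation:
step 0: pivot -3 → sign −
step 1: pivot -7 → sign −
step 2: pivot 18/7 → sign +
step 3: pivot -3/2 → sign −
step 4: pivot -1/3 → sign −
signature = (1, 4, 0)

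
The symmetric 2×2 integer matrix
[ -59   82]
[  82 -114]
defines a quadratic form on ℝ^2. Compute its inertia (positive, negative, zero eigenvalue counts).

Answer: (0, 2, 0)

Derivation:
step 0: pivot -59 → sign −
step 1: pivot -2/59 → sign −
signature = (0, 2, 0)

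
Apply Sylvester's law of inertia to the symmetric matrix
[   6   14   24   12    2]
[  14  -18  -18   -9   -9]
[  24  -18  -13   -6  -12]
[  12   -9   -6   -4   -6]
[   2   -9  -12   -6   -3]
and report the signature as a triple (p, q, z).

step 0: pivot 6 → sign +
step 1: pivot -152/3 → sign −
step 2: pivot -35/38 → sign −
step 3: pivot -137/140 → sign −
step 4: pivot 3/137 → sign +
signature = (2, 3, 0)

Answer: (2, 3, 0)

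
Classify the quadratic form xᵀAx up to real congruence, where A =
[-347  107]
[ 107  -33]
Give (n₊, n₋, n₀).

Answer: (0, 2, 0)

Derivation:
step 0: pivot -347 → sign −
step 1: pivot -2/347 → sign −
signature = (0, 2, 0)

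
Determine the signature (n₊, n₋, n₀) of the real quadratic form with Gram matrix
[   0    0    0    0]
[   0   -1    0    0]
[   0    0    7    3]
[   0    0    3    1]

Answer: (1, 2, 1)

Derivation:
step 0: pivot -1 → sign −
step 1: pivot 7 → sign +
step 2: pivot -2/7 → sign −
step 3: row/col 3 already zero → sign 0
signature = (1, 2, 1)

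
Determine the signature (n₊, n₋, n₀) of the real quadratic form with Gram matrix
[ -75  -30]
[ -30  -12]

step 0: pivot -75 → sign −
step 1: row/col 1 already zero → sign 0
signature = (0, 1, 1)

Answer: (0, 1, 1)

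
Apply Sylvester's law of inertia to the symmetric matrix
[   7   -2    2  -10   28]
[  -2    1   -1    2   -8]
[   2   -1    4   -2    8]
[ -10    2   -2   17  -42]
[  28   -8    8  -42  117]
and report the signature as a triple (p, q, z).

Answer: (5, 0, 0)

Derivation:
step 0: pivot 7 → sign +
step 1: pivot 3/7 → sign +
step 2: pivot 3 → sign +
step 3: pivot 1 → sign +
step 4: pivot 1 → sign +
signature = (5, 0, 0)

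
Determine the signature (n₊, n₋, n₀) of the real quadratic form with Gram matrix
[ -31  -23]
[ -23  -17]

step 0: pivot -31 → sign −
step 1: pivot 2/31 → sign +
signature = (1, 1, 0)

Answer: (1, 1, 0)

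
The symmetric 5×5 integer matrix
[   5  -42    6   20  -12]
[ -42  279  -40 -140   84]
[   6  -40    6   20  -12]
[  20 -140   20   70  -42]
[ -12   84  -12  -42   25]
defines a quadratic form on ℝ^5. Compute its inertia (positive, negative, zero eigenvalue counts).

Answer: (3, 2, 0)

Derivation:
step 0: pivot 5 → sign +
step 1: pivot -369/5 → sign −
step 2: pivot 98/369 → sign +
step 3: pivot 30/49 → sign +
step 4: pivot -1/5 → sign −
signature = (3, 2, 0)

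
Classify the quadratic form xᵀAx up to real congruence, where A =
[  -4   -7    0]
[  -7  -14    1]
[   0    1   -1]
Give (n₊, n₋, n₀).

Answer: (0, 3, 0)

Derivation:
step 0: pivot -4 → sign −
step 1: pivot -7/4 → sign −
step 2: pivot -3/7 → sign −
signature = (0, 3, 0)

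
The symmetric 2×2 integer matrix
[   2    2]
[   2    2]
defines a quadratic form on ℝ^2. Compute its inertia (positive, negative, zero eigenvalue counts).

Answer: (1, 0, 1)

Derivation:
step 0: pivot 2 → sign +
step 1: row/col 1 already zero → sign 0
signature = (1, 0, 1)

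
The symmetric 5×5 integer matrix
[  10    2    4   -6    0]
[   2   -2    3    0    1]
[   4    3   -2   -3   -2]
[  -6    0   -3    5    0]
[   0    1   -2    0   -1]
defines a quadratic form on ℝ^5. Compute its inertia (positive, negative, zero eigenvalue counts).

Answer: (3, 2, 0)

Derivation:
step 0: pivot 10 → sign +
step 1: pivot -12/5 → sign −
step 2: pivot -19/12 → sign −
step 3: pivot 41/19 → sign +
step 4: pivot 6/41 → sign +
signature = (3, 2, 0)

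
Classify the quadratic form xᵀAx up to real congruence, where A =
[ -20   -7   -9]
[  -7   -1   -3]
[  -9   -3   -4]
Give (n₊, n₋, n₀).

step 0: pivot -20 → sign −
step 1: pivot 29/20 → sign +
step 2: pivot 1/29 → sign +
signature = (2, 1, 0)

Answer: (2, 1, 0)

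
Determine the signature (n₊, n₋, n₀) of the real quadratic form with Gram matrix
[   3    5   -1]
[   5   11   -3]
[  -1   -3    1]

Answer: (2, 0, 1)

Derivation:
step 0: pivot 3 → sign +
step 1: pivot 8/3 → sign +
step 2: row/col 2 already zero → sign 0
signature = (2, 0, 1)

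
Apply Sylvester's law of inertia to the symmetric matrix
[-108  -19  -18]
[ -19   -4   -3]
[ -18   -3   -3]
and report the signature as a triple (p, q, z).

Answer: (1, 2, 0)

Derivation:
step 0: pivot -108 → sign −
step 1: pivot -71/108 → sign −
step 2: pivot 3/71 → sign +
signature = (1, 2, 0)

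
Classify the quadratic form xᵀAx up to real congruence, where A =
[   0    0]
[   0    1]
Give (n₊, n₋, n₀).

Answer: (1, 0, 1)

Derivation:
step 0: pivot 1 → sign +
step 1: row/col 1 already zero → sign 0
signature = (1, 0, 1)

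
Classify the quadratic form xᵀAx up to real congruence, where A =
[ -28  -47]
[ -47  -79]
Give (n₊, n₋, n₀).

step 0: pivot -28 → sign −
step 1: pivot -3/28 → sign −
signature = (0, 2, 0)

Answer: (0, 2, 0)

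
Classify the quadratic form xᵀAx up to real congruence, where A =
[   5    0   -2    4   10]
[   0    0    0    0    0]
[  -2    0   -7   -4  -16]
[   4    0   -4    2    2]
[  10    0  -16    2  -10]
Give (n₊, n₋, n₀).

step 0: pivot 5 → sign +
step 1: pivot -39/5 → sign −
step 2: pivot -6/13 → sign −
step 3: row/col 3 already zero → sign 0
step 4: row/col 4 already zero → sign 0
signature = (1, 2, 2)

Answer: (1, 2, 2)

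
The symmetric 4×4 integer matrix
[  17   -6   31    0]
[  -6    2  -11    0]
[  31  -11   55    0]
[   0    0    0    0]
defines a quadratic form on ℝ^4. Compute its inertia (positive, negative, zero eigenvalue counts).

step 0: pivot 17 → sign +
step 1: pivot -2/17 → sign −
step 2: pivot -3/2 → sign −
step 3: row/col 3 already zero → sign 0
signature = (1, 2, 1)

Answer: (1, 2, 1)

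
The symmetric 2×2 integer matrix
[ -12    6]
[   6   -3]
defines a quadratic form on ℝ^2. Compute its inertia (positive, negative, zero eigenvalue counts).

step 0: pivot -12 → sign −
step 1: row/col 1 already zero → sign 0
signature = (0, 1, 1)

Answer: (0, 1, 1)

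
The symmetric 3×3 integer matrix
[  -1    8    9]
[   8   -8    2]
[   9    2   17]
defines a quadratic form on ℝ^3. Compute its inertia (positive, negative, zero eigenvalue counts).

Answer: (2, 1, 0)

Derivation:
step 0: pivot -1 → sign −
step 1: pivot 56 → sign +
step 2: pivot 3/14 → sign +
signature = (2, 1, 0)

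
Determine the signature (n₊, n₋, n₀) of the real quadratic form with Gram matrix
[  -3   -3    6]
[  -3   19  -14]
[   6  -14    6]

Answer: (1, 2, 0)

Derivation:
step 0: pivot -3 → sign −
step 1: pivot 22 → sign +
step 2: pivot -2/11 → sign −
signature = (1, 2, 0)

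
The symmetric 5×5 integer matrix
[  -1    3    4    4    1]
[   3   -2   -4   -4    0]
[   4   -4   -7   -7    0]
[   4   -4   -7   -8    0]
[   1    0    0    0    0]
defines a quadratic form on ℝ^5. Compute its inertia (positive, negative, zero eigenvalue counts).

step 0: pivot -1 → sign −
step 1: pivot 7 → sign +
step 2: pivot -1/7 → sign −
step 3: pivot -1 → sign −
step 4: pivot 2 → sign +
signature = (2, 3, 0)

Answer: (2, 3, 0)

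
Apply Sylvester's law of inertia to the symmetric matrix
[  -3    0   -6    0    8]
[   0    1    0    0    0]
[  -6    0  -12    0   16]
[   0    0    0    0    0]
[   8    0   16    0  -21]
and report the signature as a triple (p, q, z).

step 0: pivot -3 → sign −
step 1: pivot 1 → sign +
step 2: pivot 1/3 → sign +
step 3: row/col 3 already zero → sign 0
step 4: row/col 4 already zero → sign 0
signature = (2, 1, 2)

Answer: (2, 1, 2)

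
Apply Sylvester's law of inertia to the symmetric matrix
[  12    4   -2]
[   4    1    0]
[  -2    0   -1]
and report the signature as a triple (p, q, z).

step 0: pivot 12 → sign +
step 1: pivot -1/3 → sign −
step 2: row/col 2 already zero → sign 0
signature = (1, 1, 1)

Answer: (1, 1, 1)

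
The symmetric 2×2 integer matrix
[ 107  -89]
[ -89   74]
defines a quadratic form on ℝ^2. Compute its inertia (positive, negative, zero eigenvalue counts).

Answer: (1, 1, 0)

Derivation:
step 0: pivot 107 → sign +
step 1: pivot -3/107 → sign −
signature = (1, 1, 0)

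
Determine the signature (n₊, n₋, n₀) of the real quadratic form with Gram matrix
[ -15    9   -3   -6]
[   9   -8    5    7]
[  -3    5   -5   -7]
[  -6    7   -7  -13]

Answer: (0, 4, 0)

Derivation:
step 0: pivot -15 → sign −
step 1: pivot -13/5 → sign −
step 2: pivot -6/13 → sign −
step 3: pivot -1/2 → sign −
signature = (0, 4, 0)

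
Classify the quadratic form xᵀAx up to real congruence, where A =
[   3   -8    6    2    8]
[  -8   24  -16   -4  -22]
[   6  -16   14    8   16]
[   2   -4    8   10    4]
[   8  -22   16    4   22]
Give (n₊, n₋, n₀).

step 0: pivot 3 → sign +
step 1: pivot 8/3 → sign +
step 2: pivot 2 → sign +
step 3: pivot 1/2 → sign +
step 4: pivot -2 → sign −
signature = (4, 1, 0)

Answer: (4, 1, 0)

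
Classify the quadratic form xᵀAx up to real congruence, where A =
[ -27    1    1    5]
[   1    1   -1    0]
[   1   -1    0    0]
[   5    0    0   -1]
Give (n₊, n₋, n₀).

Answer: (2, 2, 0)

Derivation:
step 0: pivot -27 → sign −
step 1: pivot 28/27 → sign +
step 2: pivot -6/7 → sign −
step 3: pivot 1/24 → sign +
signature = (2, 2, 0)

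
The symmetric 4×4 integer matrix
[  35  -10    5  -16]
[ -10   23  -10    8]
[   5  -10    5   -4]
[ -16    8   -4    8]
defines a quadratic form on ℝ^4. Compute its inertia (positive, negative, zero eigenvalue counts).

step 0: pivot 35 → sign +
step 1: pivot 141/7 → sign +
step 2: pivot 30/47 → sign +
step 3: row/col 3 already zero → sign 0
signature = (3, 0, 1)

Answer: (3, 0, 1)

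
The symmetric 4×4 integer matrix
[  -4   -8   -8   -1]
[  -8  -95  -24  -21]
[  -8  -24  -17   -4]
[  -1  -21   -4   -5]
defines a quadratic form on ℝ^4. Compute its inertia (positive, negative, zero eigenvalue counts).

Answer: (0, 4, 0)

Derivation:
step 0: pivot -4 → sign −
step 1: pivot -79 → sign −
step 2: pivot -15/79 → sign −
step 3: pivot -3/20 → sign −
signature = (0, 4, 0)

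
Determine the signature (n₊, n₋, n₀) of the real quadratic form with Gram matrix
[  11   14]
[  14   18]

step 0: pivot 11 → sign +
step 1: pivot 2/11 → sign +
signature = (2, 0, 0)

Answer: (2, 0, 0)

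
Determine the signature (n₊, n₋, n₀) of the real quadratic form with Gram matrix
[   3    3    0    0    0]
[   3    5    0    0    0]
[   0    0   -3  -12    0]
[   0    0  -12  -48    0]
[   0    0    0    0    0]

step 0: pivot 3 → sign +
step 1: pivot 2 → sign +
step 2: pivot -3 → sign −
step 3: row/col 3 already zero → sign 0
step 4: row/col 4 already zero → sign 0
signature = (2, 1, 2)

Answer: (2, 1, 2)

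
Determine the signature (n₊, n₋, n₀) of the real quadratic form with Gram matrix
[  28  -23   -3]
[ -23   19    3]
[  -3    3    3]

Answer: (2, 0, 1)

Derivation:
step 0: pivot 28 → sign +
step 1: pivot 3/28 → sign +
step 2: row/col 2 already zero → sign 0
signature = (2, 0, 1)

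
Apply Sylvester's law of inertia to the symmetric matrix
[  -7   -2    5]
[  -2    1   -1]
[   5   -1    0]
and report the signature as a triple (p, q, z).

step 0: pivot -7 → sign −
step 1: pivot 11/7 → sign +
step 2: pivot -2/11 → sign −
signature = (1, 2, 0)

Answer: (1, 2, 0)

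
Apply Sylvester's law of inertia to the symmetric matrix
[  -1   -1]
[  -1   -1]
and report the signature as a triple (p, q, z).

Answer: (0, 1, 1)

Derivation:
step 0: pivot -1 → sign −
step 1: row/col 1 already zero → sign 0
signature = (0, 1, 1)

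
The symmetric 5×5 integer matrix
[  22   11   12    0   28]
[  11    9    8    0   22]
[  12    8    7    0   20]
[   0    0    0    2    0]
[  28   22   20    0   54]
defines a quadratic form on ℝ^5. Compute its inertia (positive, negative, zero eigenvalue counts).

Answer: (4, 1, 0)

Derivation:
step 0: pivot 22 → sign +
step 1: pivot 7/2 → sign +
step 2: pivot -53/77 → sign −
step 3: pivot 2 → sign +
step 4: pivot 6/53 → sign +
signature = (4, 1, 0)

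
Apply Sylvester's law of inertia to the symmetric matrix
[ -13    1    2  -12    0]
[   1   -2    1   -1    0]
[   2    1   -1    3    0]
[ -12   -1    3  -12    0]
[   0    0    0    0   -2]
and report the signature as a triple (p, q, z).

Answer: (1, 3, 1)

Derivation:
step 0: pivot -13 → sign −
step 1: pivot -25/13 → sign −
step 2: pivot 1 → sign +
step 3: pivot -2 → sign −
step 4: row/col 4 already zero → sign 0
signature = (1, 3, 1)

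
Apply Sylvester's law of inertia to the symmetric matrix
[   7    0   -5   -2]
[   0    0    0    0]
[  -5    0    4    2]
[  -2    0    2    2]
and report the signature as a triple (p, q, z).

step 0: pivot 7 → sign +
step 1: pivot 3/7 → sign +
step 2: pivot 2/3 → sign +
step 3: row/col 3 already zero → sign 0
signature = (3, 0, 1)

Answer: (3, 0, 1)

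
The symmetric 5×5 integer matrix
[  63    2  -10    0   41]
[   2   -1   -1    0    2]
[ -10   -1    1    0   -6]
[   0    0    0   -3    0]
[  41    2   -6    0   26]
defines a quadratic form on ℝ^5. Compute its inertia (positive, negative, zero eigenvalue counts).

step 0: pivot 63 → sign +
step 1: pivot -67/63 → sign −
step 2: pivot -10/67 → sign −
step 3: pivot -3 → sign −
step 4: pivot -1/5 → sign −
signature = (1, 4, 0)

Answer: (1, 4, 0)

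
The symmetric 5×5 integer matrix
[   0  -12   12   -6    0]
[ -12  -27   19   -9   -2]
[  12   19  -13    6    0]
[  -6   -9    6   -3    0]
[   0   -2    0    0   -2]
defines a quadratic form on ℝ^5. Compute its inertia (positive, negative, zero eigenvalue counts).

step 0: pivot -27 → sign −
step 1: pivot 16/3 → sign +
step 2: pivot -2 → sign −
step 3: pivot -1/4 → sign −
step 4: row/col 4 already zero → sign 0
signature = (1, 3, 1)

Answer: (1, 3, 1)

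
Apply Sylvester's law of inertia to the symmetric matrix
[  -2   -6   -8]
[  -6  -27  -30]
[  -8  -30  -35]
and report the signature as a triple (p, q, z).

Answer: (1, 2, 0)

Derivation:
step 0: pivot -2 → sign −
step 1: pivot -9 → sign −
step 2: pivot 1 → sign +
signature = (1, 2, 0)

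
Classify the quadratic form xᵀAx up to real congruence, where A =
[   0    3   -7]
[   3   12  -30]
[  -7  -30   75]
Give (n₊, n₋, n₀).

Answer: (2, 1, 0)

Derivation:
step 0: pivot 12 → sign +
step 1: pivot -3/4 → sign −
step 2: pivot 1/3 → sign +
signature = (2, 1, 0)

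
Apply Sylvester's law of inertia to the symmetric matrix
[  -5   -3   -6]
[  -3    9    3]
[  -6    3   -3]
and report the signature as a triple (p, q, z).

step 0: pivot -5 → sign −
step 1: pivot 54/5 → sign +
step 2: pivot 1/6 → sign +
signature = (2, 1, 0)

Answer: (2, 1, 0)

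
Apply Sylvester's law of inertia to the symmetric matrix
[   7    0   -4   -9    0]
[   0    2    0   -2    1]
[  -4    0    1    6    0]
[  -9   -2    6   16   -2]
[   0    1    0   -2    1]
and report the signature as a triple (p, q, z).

Answer: (4, 1, 0)

Derivation:
step 0: pivot 7 → sign +
step 1: pivot 2 → sign +
step 2: pivot -9/7 → sign −
step 3: pivot 3 → sign +
step 4: pivot 1/6 → sign +
signature = (4, 1, 0)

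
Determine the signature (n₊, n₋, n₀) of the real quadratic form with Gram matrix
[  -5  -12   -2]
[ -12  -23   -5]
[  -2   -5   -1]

step 0: pivot -5 → sign −
step 1: pivot 29/5 → sign +
step 2: pivot -6/29 → sign −
signature = (1, 2, 0)

Answer: (1, 2, 0)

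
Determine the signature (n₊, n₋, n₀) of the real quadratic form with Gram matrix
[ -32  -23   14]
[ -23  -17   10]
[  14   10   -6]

step 0: pivot -32 → sign −
step 1: pivot -15/32 → sign −
step 2: pivot 2/15 → sign +
signature = (1, 2, 0)

Answer: (1, 2, 0)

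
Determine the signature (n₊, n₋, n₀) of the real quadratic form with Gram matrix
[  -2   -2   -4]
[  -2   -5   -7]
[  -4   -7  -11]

step 0: pivot -2 → sign −
step 1: pivot -3 → sign −
step 2: row/col 2 already zero → sign 0
signature = (0, 2, 1)

Answer: (0, 2, 1)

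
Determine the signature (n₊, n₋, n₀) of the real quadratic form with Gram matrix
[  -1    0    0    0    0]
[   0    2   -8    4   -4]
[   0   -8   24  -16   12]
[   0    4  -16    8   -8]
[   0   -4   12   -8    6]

step 0: pivot -1 → sign −
step 1: pivot 2 → sign +
step 2: pivot -8 → sign −
step 3: row/col 3 already zero → sign 0
step 4: row/col 4 already zero → sign 0
signature = (1, 2, 2)

Answer: (1, 2, 2)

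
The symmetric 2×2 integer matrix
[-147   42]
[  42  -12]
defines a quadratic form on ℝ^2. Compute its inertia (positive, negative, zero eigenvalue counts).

Answer: (0, 1, 1)

Derivation:
step 0: pivot -147 → sign −
step 1: row/col 1 already zero → sign 0
signature = (0, 1, 1)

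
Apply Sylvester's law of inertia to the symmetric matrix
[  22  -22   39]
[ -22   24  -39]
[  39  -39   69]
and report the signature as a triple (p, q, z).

Answer: (2, 1, 0)

Derivation:
step 0: pivot 22 → sign +
step 1: pivot 2 → sign +
step 2: pivot -3/22 → sign −
signature = (2, 1, 0)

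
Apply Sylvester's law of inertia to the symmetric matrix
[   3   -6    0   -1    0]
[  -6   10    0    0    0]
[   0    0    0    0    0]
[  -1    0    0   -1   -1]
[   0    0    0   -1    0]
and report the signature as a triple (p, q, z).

step 0: pivot 3 → sign +
step 1: pivot -2 → sign −
step 2: pivot 2/3 → sign +
step 3: pivot -3/2 → sign −
step 4: row/col 4 already zero → sign 0
signature = (2, 2, 1)

Answer: (2, 2, 1)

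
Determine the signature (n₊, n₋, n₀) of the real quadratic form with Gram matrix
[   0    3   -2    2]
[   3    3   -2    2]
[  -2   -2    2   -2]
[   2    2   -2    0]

Answer: (2, 2, 0)

Derivation:
step 0: pivot 3 → sign +
step 1: pivot -3 → sign −
step 2: pivot 2/3 → sign +
step 3: pivot -2 → sign −
signature = (2, 2, 0)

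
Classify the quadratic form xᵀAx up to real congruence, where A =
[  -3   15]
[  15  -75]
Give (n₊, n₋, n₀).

step 0: pivot -3 → sign −
step 1: row/col 1 already zero → sign 0
signature = (0, 1, 1)

Answer: (0, 1, 1)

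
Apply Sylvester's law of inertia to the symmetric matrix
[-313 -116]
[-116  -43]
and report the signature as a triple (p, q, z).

Answer: (0, 2, 0)

Derivation:
step 0: pivot -313 → sign −
step 1: pivot -3/313 → sign −
signature = (0, 2, 0)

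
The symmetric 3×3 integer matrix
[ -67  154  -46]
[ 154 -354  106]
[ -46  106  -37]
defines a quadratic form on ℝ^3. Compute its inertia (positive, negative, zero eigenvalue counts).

Answer: (0, 3, 0)

Derivation:
step 0: pivot -67 → sign −
step 1: pivot -2/67 → sign −
step 2: pivot -3 → sign −
signature = (0, 3, 0)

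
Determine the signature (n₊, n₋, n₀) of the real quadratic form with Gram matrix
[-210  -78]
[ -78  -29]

step 0: pivot -210 → sign −
step 1: pivot -1/35 → sign −
signature = (0, 2, 0)

Answer: (0, 2, 0)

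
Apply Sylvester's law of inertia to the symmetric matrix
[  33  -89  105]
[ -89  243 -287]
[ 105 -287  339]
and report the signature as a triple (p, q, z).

step 0: pivot 33 → sign +
step 1: pivot 98/33 → sign +
step 2: row/col 2 already zero → sign 0
signature = (2, 0, 1)

Answer: (2, 0, 1)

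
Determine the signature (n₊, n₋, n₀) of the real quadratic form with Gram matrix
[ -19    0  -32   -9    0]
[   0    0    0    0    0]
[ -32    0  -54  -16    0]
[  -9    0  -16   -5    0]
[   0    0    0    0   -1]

Answer: (1, 3, 1)

Derivation:
step 0: pivot -19 → sign −
step 1: pivot -2/19 → sign −
step 2: pivot 6 → sign +
step 3: pivot -1 → sign −
step 4: row/col 4 already zero → sign 0
signature = (1, 3, 1)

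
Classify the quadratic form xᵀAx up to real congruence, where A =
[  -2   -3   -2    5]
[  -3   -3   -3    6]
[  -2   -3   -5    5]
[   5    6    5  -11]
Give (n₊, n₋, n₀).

Answer: (1, 2, 1)

Derivation:
step 0: pivot -2 → sign −
step 1: pivot 3/2 → sign +
step 2: pivot -3 → sign −
step 3: row/col 3 already zero → sign 0
signature = (1, 2, 1)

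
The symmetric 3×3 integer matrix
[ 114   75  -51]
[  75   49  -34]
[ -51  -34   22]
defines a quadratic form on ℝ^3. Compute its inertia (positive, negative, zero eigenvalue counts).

Answer: (1, 2, 0)

Derivation:
step 0: pivot 114 → sign +
step 1: pivot -13/38 → sign −
step 2: pivot -3/13 → sign −
signature = (1, 2, 0)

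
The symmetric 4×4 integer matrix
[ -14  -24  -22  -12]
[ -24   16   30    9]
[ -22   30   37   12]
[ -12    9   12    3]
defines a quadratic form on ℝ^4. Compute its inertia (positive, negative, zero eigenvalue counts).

step 0: pivot -14 → sign −
step 1: pivot 400/7 → sign +
step 2: pivot -867/100 → sign −
step 3: pivot 3/1156 → sign +
signature = (2, 2, 0)

Answer: (2, 2, 0)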